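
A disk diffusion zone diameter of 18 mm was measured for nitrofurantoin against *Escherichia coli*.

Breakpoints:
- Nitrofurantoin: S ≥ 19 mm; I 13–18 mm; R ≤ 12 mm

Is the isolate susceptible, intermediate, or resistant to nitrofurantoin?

Nitrofurantoin 18 mm: in 13–18 mm → intermediate

I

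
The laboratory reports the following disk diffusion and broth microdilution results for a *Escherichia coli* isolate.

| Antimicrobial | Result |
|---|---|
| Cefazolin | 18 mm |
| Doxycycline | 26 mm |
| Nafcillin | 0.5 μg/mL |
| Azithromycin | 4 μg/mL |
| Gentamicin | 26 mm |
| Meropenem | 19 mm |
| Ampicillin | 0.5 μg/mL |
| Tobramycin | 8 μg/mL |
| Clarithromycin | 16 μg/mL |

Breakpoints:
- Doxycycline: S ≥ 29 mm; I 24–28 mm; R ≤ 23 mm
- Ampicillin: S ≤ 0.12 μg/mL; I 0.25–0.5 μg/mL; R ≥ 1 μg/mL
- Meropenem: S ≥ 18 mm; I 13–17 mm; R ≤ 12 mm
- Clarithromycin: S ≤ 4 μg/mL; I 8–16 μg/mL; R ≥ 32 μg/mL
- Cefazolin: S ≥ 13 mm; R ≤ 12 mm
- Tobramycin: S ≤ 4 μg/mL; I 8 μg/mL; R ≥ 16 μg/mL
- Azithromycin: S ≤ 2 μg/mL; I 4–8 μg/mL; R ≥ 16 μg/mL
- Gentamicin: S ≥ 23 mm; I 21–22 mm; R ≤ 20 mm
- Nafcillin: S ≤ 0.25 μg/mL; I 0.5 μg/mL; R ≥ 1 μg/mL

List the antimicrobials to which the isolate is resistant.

none

Cefazolin (18 mm) ≥ 13 mm ⇒ S
Doxycycline: 26 mm is in 24–28 mm → Intermediate
Nafcillin: 0.5 μg/mL is = 0.5 μg/mL → Intermediate
Azithromycin: 4 μg/mL is in 4–8 μg/mL → Intermediate
Gentamicin 26 mm: ≥ 23 mm ⇒ susceptible
Meropenem 19 mm: ≥ 18 mm — S
Ampicillin 0.5 μg/mL: in 0.25–0.5 μg/mL → I
Tobramycin: 8 μg/mL is = 8 μg/mL — intermediate
Clarithromycin: 16 μg/mL is in 8–16 μg/mL ⇒ I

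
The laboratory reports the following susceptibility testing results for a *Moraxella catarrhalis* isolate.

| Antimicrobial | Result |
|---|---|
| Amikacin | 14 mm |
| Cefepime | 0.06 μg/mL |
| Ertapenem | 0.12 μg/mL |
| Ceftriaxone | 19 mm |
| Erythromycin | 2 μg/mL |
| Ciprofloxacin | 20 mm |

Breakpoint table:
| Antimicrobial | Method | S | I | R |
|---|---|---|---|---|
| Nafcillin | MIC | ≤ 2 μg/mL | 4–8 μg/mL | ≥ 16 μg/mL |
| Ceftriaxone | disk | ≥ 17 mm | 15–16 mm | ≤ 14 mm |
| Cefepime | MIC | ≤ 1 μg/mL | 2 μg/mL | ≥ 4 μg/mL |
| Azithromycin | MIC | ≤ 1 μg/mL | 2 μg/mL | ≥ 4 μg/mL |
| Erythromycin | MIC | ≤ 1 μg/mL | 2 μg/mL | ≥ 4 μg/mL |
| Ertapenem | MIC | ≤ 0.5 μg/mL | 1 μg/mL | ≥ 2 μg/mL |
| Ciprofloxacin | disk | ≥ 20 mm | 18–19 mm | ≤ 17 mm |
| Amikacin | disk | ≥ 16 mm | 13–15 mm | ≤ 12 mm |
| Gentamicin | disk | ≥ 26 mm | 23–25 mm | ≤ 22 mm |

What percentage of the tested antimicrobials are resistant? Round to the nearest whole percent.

Amikacin (14 mm) in 13–15 mm → I
Cefepime (0.06 μg/mL) ≤ 1 μg/mL — susceptible
Ertapenem 0.12 μg/mL: ≤ 0.5 μg/mL ⇒ S
Ceftriaxone 19 mm: ≥ 17 mm → susceptible
Erythromycin (2 μg/mL) = 2 μg/mL ⇒ Intermediate
Ciprofloxacin: 20 mm is ≥ 20 mm — susceptible
Resistant: 0/6

0%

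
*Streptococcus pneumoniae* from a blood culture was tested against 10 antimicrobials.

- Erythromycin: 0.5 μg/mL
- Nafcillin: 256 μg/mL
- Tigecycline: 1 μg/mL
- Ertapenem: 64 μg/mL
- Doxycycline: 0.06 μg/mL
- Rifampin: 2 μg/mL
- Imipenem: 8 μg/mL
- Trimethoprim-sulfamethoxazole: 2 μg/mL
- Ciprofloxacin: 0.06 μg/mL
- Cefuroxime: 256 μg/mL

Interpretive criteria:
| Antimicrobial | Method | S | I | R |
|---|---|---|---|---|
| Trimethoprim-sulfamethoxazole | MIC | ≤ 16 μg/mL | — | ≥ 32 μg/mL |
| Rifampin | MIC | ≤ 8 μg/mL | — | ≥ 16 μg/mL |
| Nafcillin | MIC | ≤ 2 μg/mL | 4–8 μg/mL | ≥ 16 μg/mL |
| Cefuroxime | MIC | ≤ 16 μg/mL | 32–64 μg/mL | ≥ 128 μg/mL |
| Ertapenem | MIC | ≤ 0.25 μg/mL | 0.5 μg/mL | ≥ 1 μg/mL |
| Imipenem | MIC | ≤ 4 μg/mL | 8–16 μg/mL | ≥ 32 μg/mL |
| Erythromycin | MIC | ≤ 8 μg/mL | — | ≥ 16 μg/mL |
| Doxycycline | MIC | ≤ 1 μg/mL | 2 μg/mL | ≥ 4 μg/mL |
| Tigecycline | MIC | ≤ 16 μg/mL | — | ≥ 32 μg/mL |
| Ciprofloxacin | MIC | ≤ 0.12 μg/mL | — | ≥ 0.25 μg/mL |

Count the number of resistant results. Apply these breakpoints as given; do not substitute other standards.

3

Erythromycin (0.5 μg/mL) ≤ 8 μg/mL — susceptible
Nafcillin (256 μg/mL) ≥ 16 μg/mL → resistant
Tigecycline: 1 μg/mL is ≤ 16 μg/mL ⇒ Susceptible
Ertapenem 64 μg/mL: ≥ 1 μg/mL ⇒ R
Doxycycline 0.06 μg/mL: ≤ 1 μg/mL → susceptible
Rifampin (2 μg/mL) ≤ 8 μg/mL — Susceptible
Imipenem (8 μg/mL) in 8–16 μg/mL ⇒ I
Trimethoprim-sulfamethoxazole: 2 μg/mL is ≤ 16 μg/mL — S
Ciprofloxacin 0.06 μg/mL: ≤ 0.12 μg/mL — S
Cefuroxime (256 μg/mL) ≥ 128 μg/mL ⇒ Resistant
Resistant: 3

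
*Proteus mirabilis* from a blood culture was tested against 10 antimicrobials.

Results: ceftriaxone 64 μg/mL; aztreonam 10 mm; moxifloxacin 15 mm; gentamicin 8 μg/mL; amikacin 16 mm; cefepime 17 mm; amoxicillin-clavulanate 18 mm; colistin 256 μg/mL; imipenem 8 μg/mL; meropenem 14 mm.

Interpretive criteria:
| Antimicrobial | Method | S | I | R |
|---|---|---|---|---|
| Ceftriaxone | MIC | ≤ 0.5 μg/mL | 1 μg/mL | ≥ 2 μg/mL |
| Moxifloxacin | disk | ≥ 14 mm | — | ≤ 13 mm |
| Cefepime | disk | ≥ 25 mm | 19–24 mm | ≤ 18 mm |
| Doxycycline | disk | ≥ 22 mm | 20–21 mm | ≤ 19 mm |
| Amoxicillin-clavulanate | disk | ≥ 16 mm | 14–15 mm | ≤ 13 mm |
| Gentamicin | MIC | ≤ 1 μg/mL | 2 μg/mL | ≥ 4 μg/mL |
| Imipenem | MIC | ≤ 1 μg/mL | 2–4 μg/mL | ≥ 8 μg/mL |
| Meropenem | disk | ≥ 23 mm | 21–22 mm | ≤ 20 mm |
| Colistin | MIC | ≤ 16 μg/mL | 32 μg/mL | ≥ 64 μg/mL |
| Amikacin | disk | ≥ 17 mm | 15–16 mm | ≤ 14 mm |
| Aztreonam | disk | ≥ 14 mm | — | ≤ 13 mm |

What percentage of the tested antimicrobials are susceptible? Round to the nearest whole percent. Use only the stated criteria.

Ceftriaxone (64 μg/mL) ≥ 2 μg/mL ⇒ R
Aztreonam: 10 mm is ≤ 13 mm ⇒ Resistant
Moxifloxacin: 15 mm is ≥ 14 mm — susceptible
Gentamicin 8 μg/mL: ≥ 4 μg/mL — resistant
Amikacin 16 mm: in 15–16 mm — intermediate
Cefepime (17 mm) ≤ 18 mm → R
Amoxicillin-clavulanate: 18 mm is ≥ 16 mm → Susceptible
Colistin: 256 μg/mL is ≥ 64 μg/mL — R
Imipenem (8 μg/mL) ≥ 8 μg/mL — R
Meropenem (14 mm) ≤ 20 mm → resistant
Susceptible: 2/10

20%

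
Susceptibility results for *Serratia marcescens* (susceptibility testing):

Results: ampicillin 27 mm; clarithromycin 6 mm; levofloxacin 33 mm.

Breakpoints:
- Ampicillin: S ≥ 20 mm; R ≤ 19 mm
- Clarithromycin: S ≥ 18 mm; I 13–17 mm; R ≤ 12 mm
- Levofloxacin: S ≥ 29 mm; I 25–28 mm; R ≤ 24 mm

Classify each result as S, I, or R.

Ampicillin 27 mm: ≥ 20 mm ⇒ Susceptible
Clarithromycin (6 mm) ≤ 12 mm ⇒ resistant
Levofloxacin: 33 mm is ≥ 29 mm — Susceptible

S, R, S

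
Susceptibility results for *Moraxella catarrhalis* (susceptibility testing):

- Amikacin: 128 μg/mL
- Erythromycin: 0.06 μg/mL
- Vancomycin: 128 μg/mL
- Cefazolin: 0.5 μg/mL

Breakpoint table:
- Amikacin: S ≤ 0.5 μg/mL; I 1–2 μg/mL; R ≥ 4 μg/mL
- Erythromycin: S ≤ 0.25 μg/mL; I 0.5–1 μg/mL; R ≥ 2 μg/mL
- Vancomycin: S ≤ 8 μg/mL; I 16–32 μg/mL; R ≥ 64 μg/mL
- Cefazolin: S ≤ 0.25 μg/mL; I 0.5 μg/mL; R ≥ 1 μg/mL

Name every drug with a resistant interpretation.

amikacin, vancomycin

Amikacin 128 μg/mL: ≥ 4 μg/mL → resistant
Erythromycin (0.06 μg/mL) ≤ 0.25 μg/mL → Susceptible
Vancomycin: 128 μg/mL is ≥ 64 μg/mL → R
Cefazolin: 0.5 μg/mL is = 0.5 μg/mL — Intermediate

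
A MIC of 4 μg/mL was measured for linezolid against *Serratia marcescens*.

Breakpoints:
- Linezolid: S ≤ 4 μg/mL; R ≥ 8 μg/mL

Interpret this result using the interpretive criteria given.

Linezolid: 4 μg/mL is ≤ 4 μg/mL — susceptible

Susceptible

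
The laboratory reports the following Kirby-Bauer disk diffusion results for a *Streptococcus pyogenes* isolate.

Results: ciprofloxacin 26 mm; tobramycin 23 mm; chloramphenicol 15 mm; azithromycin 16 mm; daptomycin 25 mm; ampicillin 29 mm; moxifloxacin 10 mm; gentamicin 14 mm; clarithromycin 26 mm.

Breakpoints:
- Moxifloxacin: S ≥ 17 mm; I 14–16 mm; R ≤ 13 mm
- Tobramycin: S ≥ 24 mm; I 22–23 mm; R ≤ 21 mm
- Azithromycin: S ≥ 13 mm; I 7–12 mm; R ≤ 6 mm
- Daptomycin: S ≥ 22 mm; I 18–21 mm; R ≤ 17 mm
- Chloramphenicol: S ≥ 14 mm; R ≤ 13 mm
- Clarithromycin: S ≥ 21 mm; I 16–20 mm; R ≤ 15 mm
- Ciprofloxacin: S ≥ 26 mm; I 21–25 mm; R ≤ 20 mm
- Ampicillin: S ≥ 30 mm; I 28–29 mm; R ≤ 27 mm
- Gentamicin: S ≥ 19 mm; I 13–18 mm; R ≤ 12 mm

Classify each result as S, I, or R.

Ciprofloxacin 26 mm: ≥ 26 mm ⇒ Susceptible
Tobramycin (23 mm) in 22–23 mm ⇒ I
Chloramphenicol 15 mm: ≥ 14 mm → susceptible
Azithromycin (16 mm) ≥ 13 mm → susceptible
Daptomycin: 25 mm is ≥ 22 mm — Susceptible
Ampicillin 29 mm: in 28–29 mm → intermediate
Moxifloxacin: 10 mm is ≤ 13 mm — resistant
Gentamicin (14 mm) in 13–18 mm → intermediate
Clarithromycin: 26 mm is ≥ 21 mm — Susceptible

S, I, S, S, S, I, R, I, S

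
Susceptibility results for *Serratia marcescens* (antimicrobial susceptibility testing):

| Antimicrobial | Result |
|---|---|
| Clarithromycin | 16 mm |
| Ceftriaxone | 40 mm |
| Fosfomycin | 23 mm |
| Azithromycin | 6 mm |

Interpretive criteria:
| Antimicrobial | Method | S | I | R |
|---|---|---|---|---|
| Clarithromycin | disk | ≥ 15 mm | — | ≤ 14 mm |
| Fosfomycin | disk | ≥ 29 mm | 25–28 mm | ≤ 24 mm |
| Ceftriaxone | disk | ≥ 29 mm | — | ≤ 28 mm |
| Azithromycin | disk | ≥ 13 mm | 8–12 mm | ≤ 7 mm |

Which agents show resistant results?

fosfomycin, azithromycin

Clarithromycin 16 mm: ≥ 15 mm → S
Ceftriaxone: 40 mm is ≥ 29 mm → susceptible
Fosfomycin (23 mm) ≤ 24 mm → Resistant
Azithromycin: 6 mm is ≤ 7 mm — R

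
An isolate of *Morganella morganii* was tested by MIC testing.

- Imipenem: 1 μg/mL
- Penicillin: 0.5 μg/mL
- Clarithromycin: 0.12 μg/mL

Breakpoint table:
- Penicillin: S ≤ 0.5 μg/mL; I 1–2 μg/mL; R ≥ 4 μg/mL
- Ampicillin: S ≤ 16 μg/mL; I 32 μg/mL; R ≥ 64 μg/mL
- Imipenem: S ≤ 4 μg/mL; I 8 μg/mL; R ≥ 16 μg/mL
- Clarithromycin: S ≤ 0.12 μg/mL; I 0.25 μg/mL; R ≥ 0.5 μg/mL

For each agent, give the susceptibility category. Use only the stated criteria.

S, S, S

Imipenem: 1 μg/mL is ≤ 4 μg/mL ⇒ Susceptible
Penicillin: 0.5 μg/mL is ≤ 0.5 μg/mL ⇒ Susceptible
Clarithromycin: 0.12 μg/mL is ≤ 0.12 μg/mL → S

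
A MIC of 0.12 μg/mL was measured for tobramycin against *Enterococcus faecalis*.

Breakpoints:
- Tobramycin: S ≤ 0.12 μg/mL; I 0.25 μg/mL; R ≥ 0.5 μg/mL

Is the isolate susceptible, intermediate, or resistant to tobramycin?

Tobramycin: 0.12 μg/mL is ≤ 0.12 μg/mL ⇒ susceptible

Susceptible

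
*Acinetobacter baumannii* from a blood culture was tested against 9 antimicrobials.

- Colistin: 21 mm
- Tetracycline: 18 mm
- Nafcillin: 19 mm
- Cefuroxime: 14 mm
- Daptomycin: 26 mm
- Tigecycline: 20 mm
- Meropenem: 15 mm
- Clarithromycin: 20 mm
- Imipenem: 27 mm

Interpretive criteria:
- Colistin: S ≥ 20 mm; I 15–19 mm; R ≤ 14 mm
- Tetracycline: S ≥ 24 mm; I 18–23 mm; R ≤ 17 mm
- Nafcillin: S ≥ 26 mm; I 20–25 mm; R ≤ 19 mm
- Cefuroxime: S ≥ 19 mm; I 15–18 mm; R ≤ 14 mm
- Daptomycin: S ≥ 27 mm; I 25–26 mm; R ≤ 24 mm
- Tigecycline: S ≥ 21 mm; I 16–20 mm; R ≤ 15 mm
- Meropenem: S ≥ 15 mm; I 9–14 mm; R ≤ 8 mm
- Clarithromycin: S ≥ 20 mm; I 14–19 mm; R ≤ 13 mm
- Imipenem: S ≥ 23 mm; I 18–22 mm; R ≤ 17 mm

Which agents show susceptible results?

Colistin: 21 mm is ≥ 20 mm → S
Tetracycline 18 mm: in 18–23 mm ⇒ I
Nafcillin (19 mm) ≤ 19 mm ⇒ R
Cefuroxime 14 mm: ≤ 14 mm → resistant
Daptomycin: 26 mm is in 25–26 mm — intermediate
Tigecycline (20 mm) in 16–20 mm ⇒ Intermediate
Meropenem 15 mm: ≥ 15 mm → S
Clarithromycin 20 mm: ≥ 20 mm → susceptible
Imipenem (27 mm) ≥ 23 mm → Susceptible

colistin, meropenem, clarithromycin, imipenem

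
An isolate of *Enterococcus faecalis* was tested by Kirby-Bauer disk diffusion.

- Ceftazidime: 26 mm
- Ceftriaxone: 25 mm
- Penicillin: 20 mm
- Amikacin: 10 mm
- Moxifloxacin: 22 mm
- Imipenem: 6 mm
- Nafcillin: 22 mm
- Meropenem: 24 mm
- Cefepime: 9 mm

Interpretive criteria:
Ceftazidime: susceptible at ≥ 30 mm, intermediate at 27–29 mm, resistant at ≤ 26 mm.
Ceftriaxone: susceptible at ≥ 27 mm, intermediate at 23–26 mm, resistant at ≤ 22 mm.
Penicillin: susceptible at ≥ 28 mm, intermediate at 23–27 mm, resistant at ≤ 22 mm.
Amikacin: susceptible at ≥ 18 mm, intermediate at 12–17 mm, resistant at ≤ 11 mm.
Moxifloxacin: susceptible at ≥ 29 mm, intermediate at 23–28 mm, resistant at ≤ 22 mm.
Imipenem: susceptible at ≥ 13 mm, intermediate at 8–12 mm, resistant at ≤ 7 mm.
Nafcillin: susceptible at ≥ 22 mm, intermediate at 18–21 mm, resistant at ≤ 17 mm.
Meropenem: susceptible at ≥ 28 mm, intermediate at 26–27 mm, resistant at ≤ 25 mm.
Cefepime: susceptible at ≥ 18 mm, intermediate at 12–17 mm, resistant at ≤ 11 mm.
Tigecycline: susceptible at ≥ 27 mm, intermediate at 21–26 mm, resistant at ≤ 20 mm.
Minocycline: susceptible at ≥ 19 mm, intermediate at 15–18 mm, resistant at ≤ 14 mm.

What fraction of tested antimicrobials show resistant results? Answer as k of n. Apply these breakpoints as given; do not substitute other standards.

7 of 9

Ceftazidime 26 mm: ≤ 26 mm ⇒ Resistant
Ceftriaxone (25 mm) in 23–26 mm ⇒ intermediate
Penicillin: 20 mm is ≤ 22 mm — R
Amikacin 10 mm: ≤ 11 mm → Resistant
Moxifloxacin (22 mm) ≤ 22 mm → resistant
Imipenem: 6 mm is ≤ 7 mm — Resistant
Nafcillin (22 mm) ≥ 22 mm — susceptible
Meropenem (24 mm) ≤ 25 mm → Resistant
Cefepime (9 mm) ≤ 11 mm — R
Resistant: 7/9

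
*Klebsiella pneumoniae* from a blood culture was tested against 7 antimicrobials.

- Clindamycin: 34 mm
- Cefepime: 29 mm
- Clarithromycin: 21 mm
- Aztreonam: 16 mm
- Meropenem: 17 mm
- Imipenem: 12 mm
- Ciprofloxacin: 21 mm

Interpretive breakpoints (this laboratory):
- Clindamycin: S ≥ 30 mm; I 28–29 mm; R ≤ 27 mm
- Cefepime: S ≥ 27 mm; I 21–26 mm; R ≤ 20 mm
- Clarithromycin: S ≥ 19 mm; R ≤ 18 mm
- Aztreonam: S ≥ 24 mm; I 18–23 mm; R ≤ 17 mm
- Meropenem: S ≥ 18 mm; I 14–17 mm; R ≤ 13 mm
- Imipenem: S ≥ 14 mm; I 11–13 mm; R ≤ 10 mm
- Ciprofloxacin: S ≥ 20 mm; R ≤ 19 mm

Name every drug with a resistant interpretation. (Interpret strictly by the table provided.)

aztreonam

Clindamycin 34 mm: ≥ 30 mm — susceptible
Cefepime: 29 mm is ≥ 27 mm → Susceptible
Clarithromycin (21 mm) ≥ 19 mm ⇒ susceptible
Aztreonam: 16 mm is ≤ 17 mm ⇒ R
Meropenem 17 mm: in 14–17 mm — intermediate
Imipenem: 12 mm is in 11–13 mm — I
Ciprofloxacin 21 mm: ≥ 20 mm → S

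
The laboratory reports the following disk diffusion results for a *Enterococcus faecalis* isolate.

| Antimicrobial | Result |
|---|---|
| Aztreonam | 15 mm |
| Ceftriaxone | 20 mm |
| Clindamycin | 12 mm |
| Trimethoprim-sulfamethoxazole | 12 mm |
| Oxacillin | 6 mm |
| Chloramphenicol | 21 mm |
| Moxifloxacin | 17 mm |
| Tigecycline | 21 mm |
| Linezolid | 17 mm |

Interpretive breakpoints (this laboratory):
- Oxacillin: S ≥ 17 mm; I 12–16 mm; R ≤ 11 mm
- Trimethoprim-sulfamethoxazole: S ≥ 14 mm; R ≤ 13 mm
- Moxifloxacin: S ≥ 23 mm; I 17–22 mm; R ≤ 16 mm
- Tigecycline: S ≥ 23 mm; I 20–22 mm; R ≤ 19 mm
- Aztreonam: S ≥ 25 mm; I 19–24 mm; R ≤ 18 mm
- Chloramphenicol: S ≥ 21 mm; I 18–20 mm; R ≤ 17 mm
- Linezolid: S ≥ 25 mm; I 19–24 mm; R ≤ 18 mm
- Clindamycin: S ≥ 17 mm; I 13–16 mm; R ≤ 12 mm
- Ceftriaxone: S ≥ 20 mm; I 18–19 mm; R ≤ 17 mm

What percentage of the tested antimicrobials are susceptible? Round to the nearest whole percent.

22%

Aztreonam: 15 mm is ≤ 18 mm — resistant
Ceftriaxone 20 mm: ≥ 20 mm — Susceptible
Clindamycin (12 mm) ≤ 12 mm → Resistant
Trimethoprim-sulfamethoxazole: 12 mm is ≤ 13 mm — Resistant
Oxacillin (6 mm) ≤ 11 mm → Resistant
Chloramphenicol: 21 mm is ≥ 21 mm ⇒ S
Moxifloxacin 17 mm: in 17–22 mm → Intermediate
Tigecycline (21 mm) in 20–22 mm — I
Linezolid: 17 mm is ≤ 18 mm → Resistant
Susceptible: 2/9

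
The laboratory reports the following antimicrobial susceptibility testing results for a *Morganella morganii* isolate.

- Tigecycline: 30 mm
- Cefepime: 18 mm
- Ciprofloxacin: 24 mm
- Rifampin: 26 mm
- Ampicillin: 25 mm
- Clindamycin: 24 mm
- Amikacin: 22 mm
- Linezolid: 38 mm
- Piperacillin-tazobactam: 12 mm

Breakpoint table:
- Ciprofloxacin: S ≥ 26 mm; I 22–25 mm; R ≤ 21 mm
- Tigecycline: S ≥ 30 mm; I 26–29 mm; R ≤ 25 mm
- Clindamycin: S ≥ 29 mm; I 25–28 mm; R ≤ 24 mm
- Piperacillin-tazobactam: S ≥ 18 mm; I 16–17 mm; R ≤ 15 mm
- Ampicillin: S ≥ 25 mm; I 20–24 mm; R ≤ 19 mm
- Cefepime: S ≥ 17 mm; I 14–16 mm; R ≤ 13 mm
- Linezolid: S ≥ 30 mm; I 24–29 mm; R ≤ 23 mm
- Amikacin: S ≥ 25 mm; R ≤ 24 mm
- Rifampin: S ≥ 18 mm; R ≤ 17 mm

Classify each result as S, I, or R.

S, S, I, S, S, R, R, S, R

Tigecycline (30 mm) ≥ 30 mm ⇒ S
Cefepime 18 mm: ≥ 17 mm ⇒ S
Ciprofloxacin (24 mm) in 22–25 mm — I
Rifampin 26 mm: ≥ 18 mm — susceptible
Ampicillin (25 mm) ≥ 25 mm — susceptible
Clindamycin 24 mm: ≤ 24 mm ⇒ R
Amikacin: 22 mm is ≤ 24 mm ⇒ R
Linezolid 38 mm: ≥ 30 mm ⇒ susceptible
Piperacillin-tazobactam 12 mm: ≤ 15 mm — R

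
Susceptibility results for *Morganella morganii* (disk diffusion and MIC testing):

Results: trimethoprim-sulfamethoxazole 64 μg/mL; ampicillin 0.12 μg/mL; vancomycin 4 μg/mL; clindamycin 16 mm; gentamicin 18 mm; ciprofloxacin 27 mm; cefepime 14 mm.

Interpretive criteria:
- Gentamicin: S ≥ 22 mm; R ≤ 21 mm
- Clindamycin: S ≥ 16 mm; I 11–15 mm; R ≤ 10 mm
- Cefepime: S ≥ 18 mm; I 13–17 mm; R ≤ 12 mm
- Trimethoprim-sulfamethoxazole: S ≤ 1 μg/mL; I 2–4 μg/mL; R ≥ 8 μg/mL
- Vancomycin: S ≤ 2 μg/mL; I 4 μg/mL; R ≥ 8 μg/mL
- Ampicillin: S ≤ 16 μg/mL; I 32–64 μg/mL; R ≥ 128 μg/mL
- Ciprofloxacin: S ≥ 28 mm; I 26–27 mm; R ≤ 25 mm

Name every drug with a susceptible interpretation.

Trimethoprim-sulfamethoxazole 64 μg/mL: ≥ 8 μg/mL — resistant
Ampicillin: 0.12 μg/mL is ≤ 16 μg/mL → Susceptible
Vancomycin 4 μg/mL: = 4 μg/mL → intermediate
Clindamycin (16 mm) ≥ 16 mm — susceptible
Gentamicin 18 mm: ≤ 21 mm ⇒ Resistant
Ciprofloxacin: 27 mm is in 26–27 mm ⇒ intermediate
Cefepime 14 mm: in 13–17 mm → intermediate

ampicillin, clindamycin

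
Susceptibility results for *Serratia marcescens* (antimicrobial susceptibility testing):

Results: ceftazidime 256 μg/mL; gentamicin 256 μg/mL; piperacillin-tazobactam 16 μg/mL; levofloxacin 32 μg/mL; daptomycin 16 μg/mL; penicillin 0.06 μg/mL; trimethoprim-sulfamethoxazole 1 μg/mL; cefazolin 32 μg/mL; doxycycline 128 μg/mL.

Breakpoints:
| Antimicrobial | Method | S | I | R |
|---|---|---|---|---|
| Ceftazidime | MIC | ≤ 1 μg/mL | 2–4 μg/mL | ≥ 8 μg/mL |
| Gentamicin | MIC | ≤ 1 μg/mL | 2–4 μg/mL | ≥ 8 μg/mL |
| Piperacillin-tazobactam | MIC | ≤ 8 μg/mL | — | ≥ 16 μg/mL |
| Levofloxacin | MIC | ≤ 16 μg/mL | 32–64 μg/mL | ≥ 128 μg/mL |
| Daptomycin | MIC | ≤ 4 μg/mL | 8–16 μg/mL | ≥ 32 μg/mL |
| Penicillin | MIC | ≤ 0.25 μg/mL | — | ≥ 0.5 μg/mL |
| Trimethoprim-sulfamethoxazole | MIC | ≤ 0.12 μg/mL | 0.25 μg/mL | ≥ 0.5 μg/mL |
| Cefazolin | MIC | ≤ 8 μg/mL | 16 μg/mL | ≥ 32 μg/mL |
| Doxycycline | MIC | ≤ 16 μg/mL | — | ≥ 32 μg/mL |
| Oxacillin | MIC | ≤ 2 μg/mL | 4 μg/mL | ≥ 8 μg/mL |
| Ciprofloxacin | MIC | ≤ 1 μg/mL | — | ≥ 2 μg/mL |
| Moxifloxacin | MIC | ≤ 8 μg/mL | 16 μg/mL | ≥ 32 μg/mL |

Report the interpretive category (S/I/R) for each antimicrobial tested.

R, R, R, I, I, S, R, R, R

Ceftazidime (256 μg/mL) ≥ 8 μg/mL — R
Gentamicin (256 μg/mL) ≥ 8 μg/mL → R
Piperacillin-tazobactam (16 μg/mL) ≥ 16 μg/mL — R
Levofloxacin 32 μg/mL: in 32–64 μg/mL → I
Daptomycin 16 μg/mL: in 8–16 μg/mL — I
Penicillin (0.06 μg/mL) ≤ 0.25 μg/mL ⇒ S
Trimethoprim-sulfamethoxazole: 1 μg/mL is ≥ 0.5 μg/mL ⇒ R
Cefazolin: 32 μg/mL is ≥ 32 μg/mL → R
Doxycycline 128 μg/mL: ≥ 32 μg/mL ⇒ resistant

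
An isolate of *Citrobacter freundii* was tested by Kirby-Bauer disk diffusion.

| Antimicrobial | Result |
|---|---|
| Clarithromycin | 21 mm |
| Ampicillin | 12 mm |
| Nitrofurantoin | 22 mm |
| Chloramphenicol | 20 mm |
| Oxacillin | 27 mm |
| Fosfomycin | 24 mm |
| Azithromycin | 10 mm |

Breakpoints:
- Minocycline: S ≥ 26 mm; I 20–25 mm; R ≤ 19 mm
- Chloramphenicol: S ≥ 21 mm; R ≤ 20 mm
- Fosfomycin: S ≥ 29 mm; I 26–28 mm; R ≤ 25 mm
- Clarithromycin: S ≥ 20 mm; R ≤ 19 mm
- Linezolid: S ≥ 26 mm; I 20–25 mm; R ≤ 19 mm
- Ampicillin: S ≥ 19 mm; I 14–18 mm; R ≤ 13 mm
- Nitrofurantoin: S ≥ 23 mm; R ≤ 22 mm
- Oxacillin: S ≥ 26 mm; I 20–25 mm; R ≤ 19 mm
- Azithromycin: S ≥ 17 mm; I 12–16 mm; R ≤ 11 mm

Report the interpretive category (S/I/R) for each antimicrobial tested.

S, R, R, R, S, R, R

Clarithromycin (21 mm) ≥ 20 mm — Susceptible
Ampicillin (12 mm) ≤ 13 mm → Resistant
Nitrofurantoin: 22 mm is ≤ 22 mm ⇒ R
Chloramphenicol 20 mm: ≤ 20 mm → Resistant
Oxacillin (27 mm) ≥ 26 mm — S
Fosfomycin (24 mm) ≤ 25 mm — Resistant
Azithromycin (10 mm) ≤ 11 mm ⇒ Resistant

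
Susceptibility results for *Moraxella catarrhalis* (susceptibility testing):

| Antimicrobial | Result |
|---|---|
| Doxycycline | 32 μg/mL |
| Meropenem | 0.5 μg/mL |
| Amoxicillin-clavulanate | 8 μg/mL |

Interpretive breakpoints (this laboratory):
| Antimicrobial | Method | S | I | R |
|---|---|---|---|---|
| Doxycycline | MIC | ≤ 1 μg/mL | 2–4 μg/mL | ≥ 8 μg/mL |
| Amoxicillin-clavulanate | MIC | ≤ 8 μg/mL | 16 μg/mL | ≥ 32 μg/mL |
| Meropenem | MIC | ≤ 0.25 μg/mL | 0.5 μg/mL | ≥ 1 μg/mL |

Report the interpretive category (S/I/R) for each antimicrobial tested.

Doxycycline 32 μg/mL: ≥ 8 μg/mL ⇒ resistant
Meropenem: 0.5 μg/mL is = 0.5 μg/mL ⇒ Intermediate
Amoxicillin-clavulanate 8 μg/mL: ≤ 8 μg/mL → S

R, I, S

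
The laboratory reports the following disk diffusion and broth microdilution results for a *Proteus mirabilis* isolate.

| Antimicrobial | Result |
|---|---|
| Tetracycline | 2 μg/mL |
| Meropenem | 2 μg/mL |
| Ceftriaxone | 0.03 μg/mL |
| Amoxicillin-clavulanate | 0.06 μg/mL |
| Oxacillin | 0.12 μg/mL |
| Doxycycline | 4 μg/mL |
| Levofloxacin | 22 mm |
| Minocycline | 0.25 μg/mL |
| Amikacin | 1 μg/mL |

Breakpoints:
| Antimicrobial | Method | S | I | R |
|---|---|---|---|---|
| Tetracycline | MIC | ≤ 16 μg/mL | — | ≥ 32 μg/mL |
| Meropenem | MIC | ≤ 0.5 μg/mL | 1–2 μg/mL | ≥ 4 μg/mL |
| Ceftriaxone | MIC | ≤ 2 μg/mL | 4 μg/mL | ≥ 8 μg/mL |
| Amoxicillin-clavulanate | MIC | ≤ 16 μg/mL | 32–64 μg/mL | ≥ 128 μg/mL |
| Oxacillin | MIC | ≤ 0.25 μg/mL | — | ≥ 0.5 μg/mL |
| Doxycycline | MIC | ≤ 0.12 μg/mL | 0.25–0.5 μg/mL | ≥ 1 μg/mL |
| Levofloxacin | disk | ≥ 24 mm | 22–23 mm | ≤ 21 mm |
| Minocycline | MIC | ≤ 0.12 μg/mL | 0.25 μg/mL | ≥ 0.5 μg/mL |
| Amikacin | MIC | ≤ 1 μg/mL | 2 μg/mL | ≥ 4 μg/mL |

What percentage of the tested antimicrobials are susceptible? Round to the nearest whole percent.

Tetracycline: 2 μg/mL is ≤ 16 μg/mL → susceptible
Meropenem 2 μg/mL: in 1–2 μg/mL ⇒ Intermediate
Ceftriaxone (0.03 μg/mL) ≤ 2 μg/mL → Susceptible
Amoxicillin-clavulanate: 0.06 μg/mL is ≤ 16 μg/mL → S
Oxacillin 0.12 μg/mL: ≤ 0.25 μg/mL — Susceptible
Doxycycline: 4 μg/mL is ≥ 1 μg/mL — Resistant
Levofloxacin: 22 mm is in 22–23 mm → Intermediate
Minocycline: 0.25 μg/mL is = 0.25 μg/mL — Intermediate
Amikacin (1 μg/mL) ≤ 1 μg/mL — S
Susceptible: 5/9

56%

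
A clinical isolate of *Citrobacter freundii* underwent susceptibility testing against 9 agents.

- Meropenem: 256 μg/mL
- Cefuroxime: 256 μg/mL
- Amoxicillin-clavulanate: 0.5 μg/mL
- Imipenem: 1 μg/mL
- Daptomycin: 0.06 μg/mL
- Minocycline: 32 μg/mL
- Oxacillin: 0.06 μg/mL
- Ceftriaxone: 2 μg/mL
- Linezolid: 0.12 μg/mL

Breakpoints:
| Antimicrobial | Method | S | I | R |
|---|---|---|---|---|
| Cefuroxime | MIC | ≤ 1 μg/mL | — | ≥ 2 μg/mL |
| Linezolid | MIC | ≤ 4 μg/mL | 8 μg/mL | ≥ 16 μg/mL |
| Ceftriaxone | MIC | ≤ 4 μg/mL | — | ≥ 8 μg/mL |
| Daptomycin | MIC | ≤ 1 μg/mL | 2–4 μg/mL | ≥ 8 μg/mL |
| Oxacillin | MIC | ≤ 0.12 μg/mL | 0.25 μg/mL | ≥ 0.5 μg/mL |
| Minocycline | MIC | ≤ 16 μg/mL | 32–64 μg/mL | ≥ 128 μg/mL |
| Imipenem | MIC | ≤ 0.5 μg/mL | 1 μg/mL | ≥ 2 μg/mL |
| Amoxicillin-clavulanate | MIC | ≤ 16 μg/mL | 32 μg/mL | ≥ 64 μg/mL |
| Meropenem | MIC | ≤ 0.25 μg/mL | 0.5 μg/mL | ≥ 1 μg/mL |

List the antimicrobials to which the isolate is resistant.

Meropenem (256 μg/mL) ≥ 1 μg/mL → R
Cefuroxime (256 μg/mL) ≥ 2 μg/mL → Resistant
Amoxicillin-clavulanate: 0.5 μg/mL is ≤ 16 μg/mL — S
Imipenem: 1 μg/mL is = 1 μg/mL → intermediate
Daptomycin 0.06 μg/mL: ≤ 1 μg/mL ⇒ susceptible
Minocycline 32 μg/mL: in 32–64 μg/mL ⇒ Intermediate
Oxacillin: 0.06 μg/mL is ≤ 0.12 μg/mL → S
Ceftriaxone 2 μg/mL: ≤ 4 μg/mL → S
Linezolid (0.12 μg/mL) ≤ 4 μg/mL ⇒ S

meropenem, cefuroxime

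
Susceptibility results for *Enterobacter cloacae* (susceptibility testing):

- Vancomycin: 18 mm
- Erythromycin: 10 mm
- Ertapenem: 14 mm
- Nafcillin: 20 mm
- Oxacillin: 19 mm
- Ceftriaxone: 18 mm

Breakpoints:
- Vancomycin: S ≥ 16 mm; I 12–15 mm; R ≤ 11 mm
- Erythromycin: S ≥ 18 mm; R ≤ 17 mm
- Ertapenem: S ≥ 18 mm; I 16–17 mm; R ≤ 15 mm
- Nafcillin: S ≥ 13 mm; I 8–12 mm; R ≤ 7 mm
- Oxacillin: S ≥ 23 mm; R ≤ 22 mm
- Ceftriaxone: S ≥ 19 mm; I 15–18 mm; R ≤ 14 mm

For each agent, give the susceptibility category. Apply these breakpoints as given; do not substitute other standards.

S, R, R, S, R, I

Vancomycin 18 mm: ≥ 16 mm — Susceptible
Erythromycin: 10 mm is ≤ 17 mm — R
Ertapenem 14 mm: ≤ 15 mm → Resistant
Nafcillin (20 mm) ≥ 13 mm → S
Oxacillin (19 mm) ≤ 22 mm ⇒ resistant
Ceftriaxone (18 mm) in 15–18 mm — intermediate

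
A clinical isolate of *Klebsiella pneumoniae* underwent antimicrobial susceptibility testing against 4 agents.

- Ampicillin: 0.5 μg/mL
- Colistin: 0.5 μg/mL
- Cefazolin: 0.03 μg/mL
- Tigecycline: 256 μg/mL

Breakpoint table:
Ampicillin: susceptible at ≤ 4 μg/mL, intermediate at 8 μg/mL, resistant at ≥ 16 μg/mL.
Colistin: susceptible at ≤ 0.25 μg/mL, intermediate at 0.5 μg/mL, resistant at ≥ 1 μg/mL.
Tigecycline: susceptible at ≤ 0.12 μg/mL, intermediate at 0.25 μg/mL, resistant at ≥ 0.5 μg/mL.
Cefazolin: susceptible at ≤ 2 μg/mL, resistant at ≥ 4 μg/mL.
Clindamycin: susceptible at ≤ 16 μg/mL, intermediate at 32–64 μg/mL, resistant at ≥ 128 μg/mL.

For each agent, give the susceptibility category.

S, I, S, R

Ampicillin (0.5 μg/mL) ≤ 4 μg/mL — S
Colistin 0.5 μg/mL: = 0.5 μg/mL ⇒ I
Cefazolin: 0.03 μg/mL is ≤ 2 μg/mL ⇒ Susceptible
Tigecycline: 256 μg/mL is ≥ 0.5 μg/mL ⇒ R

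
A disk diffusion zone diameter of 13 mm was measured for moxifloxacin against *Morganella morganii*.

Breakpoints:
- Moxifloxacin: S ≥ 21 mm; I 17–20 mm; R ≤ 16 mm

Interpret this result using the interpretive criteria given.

Moxifloxacin: 13 mm is ≤ 16 mm ⇒ R

Resistant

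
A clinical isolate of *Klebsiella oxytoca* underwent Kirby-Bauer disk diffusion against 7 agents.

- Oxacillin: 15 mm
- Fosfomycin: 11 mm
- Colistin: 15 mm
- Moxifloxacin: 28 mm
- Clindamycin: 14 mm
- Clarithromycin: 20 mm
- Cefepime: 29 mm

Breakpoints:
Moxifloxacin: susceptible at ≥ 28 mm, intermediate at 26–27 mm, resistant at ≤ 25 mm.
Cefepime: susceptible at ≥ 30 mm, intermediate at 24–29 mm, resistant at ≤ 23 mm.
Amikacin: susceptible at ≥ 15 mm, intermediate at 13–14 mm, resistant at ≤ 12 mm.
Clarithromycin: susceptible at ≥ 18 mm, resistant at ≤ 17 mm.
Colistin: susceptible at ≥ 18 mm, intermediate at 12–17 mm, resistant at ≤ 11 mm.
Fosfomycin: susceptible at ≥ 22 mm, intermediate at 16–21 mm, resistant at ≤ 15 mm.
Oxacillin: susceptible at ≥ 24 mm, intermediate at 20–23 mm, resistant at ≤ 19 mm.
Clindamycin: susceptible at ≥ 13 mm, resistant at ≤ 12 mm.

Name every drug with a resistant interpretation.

oxacillin, fosfomycin

Oxacillin: 15 mm is ≤ 19 mm ⇒ resistant
Fosfomycin: 11 mm is ≤ 15 mm → Resistant
Colistin 15 mm: in 12–17 mm ⇒ I
Moxifloxacin: 28 mm is ≥ 28 mm → S
Clindamycin (14 mm) ≥ 13 mm ⇒ susceptible
Clarithromycin: 20 mm is ≥ 18 mm — S
Cefepime 29 mm: in 24–29 mm ⇒ intermediate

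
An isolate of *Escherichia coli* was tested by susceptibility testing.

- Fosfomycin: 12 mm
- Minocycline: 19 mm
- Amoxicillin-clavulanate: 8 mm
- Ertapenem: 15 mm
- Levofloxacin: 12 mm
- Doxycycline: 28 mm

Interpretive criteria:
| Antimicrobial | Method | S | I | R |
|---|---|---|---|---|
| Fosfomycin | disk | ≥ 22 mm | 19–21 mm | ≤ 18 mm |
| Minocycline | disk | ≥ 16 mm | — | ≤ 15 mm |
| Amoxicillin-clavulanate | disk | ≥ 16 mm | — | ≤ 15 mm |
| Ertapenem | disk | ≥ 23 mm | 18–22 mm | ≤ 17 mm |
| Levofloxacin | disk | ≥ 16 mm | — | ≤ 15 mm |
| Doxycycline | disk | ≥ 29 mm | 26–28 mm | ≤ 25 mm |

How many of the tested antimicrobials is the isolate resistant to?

Fosfomycin (12 mm) ≤ 18 mm → resistant
Minocycline (19 mm) ≥ 16 mm — Susceptible
Amoxicillin-clavulanate (8 mm) ≤ 15 mm ⇒ R
Ertapenem (15 mm) ≤ 17 mm — Resistant
Levofloxacin 12 mm: ≤ 15 mm → R
Doxycycline 28 mm: in 26–28 mm — Intermediate
Resistant: 4

4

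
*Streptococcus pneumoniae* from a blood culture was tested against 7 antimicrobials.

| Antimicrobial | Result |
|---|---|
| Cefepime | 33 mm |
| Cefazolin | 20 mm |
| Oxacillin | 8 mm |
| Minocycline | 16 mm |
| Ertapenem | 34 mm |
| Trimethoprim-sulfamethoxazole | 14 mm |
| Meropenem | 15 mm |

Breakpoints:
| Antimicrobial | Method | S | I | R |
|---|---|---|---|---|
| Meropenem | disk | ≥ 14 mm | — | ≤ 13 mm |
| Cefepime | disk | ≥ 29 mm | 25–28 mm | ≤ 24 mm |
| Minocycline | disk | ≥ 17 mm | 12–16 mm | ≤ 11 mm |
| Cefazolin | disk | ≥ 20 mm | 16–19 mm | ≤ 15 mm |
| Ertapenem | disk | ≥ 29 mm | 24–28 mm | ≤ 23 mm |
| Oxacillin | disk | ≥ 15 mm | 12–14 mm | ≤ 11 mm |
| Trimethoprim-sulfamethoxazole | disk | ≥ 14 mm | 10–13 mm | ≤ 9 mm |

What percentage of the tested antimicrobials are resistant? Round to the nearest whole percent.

Cefepime 33 mm: ≥ 29 mm → Susceptible
Cefazolin (20 mm) ≥ 20 mm → S
Oxacillin: 8 mm is ≤ 11 mm → R
Minocycline: 16 mm is in 12–16 mm → I
Ertapenem: 34 mm is ≥ 29 mm → Susceptible
Trimethoprim-sulfamethoxazole: 14 mm is ≥ 14 mm ⇒ S
Meropenem (15 mm) ≥ 14 mm ⇒ Susceptible
Resistant: 1/7

14%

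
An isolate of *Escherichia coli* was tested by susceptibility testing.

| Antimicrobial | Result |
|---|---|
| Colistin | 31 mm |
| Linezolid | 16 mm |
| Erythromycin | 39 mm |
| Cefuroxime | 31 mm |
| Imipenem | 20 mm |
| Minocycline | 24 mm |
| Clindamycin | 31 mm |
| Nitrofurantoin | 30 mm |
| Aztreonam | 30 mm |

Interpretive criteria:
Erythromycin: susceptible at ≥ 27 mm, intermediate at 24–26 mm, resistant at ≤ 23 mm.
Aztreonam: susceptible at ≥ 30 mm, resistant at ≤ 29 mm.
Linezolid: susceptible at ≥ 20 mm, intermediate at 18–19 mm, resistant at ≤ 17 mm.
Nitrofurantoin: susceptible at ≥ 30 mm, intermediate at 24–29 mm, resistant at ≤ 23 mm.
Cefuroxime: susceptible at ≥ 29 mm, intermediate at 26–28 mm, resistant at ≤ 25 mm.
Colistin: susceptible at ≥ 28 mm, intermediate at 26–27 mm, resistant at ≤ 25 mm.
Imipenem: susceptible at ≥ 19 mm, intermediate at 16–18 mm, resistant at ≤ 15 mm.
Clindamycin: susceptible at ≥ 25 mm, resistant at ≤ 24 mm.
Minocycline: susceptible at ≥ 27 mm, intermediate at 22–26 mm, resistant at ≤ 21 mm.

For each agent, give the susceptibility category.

Colistin: 31 mm is ≥ 28 mm ⇒ Susceptible
Linezolid: 16 mm is ≤ 17 mm → resistant
Erythromycin: 39 mm is ≥ 27 mm — S
Cefuroxime: 31 mm is ≥ 29 mm → susceptible
Imipenem (20 mm) ≥ 19 mm — S
Minocycline 24 mm: in 22–26 mm ⇒ intermediate
Clindamycin 31 mm: ≥ 25 mm ⇒ susceptible
Nitrofurantoin 30 mm: ≥ 30 mm → susceptible
Aztreonam: 30 mm is ≥ 30 mm — S

S, R, S, S, S, I, S, S, S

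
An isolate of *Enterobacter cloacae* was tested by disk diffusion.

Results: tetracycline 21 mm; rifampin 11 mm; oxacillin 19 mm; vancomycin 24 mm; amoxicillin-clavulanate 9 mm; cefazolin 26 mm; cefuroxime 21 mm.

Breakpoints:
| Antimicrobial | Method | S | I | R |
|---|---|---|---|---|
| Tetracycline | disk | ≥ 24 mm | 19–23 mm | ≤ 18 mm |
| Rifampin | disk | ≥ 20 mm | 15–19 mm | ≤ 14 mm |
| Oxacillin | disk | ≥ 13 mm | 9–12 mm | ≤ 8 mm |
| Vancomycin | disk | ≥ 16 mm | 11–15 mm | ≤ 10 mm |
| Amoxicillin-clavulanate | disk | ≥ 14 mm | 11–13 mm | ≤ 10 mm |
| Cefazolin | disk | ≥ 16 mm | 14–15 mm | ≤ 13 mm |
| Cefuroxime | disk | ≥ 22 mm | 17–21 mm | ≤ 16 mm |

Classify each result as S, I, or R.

Tetracycline: 21 mm is in 19–23 mm → intermediate
Rifampin: 11 mm is ≤ 14 mm ⇒ Resistant
Oxacillin (19 mm) ≥ 13 mm — susceptible
Vancomycin (24 mm) ≥ 16 mm → Susceptible
Amoxicillin-clavulanate (9 mm) ≤ 10 mm — Resistant
Cefazolin 26 mm: ≥ 16 mm ⇒ S
Cefuroxime (21 mm) in 17–21 mm → Intermediate

I, R, S, S, R, S, I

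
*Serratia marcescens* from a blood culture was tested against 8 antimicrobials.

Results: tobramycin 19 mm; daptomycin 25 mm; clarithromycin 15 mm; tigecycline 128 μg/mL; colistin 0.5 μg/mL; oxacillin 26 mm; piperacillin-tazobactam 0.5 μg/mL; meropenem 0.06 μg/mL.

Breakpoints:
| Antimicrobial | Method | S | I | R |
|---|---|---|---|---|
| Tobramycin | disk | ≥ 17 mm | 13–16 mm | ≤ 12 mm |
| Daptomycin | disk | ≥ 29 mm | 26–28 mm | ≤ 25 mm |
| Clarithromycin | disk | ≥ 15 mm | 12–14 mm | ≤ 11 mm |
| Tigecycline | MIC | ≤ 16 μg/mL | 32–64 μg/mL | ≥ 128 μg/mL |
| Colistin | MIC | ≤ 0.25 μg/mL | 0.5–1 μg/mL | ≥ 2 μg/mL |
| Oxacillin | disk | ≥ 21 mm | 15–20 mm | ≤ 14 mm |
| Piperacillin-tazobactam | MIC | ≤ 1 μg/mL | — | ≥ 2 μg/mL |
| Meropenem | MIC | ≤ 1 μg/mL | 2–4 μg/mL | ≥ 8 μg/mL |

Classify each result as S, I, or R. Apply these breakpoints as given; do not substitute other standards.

S, R, S, R, I, S, S, S

Tobramycin: 19 mm is ≥ 17 mm — Susceptible
Daptomycin 25 mm: ≤ 25 mm — Resistant
Clarithromycin 15 mm: ≥ 15 mm → Susceptible
Tigecycline: 128 μg/mL is ≥ 128 μg/mL → resistant
Colistin 0.5 μg/mL: in 0.5–1 μg/mL → I
Oxacillin: 26 mm is ≥ 21 mm ⇒ susceptible
Piperacillin-tazobactam (0.5 μg/mL) ≤ 1 μg/mL — Susceptible
Meropenem: 0.06 μg/mL is ≤ 1 μg/mL → Susceptible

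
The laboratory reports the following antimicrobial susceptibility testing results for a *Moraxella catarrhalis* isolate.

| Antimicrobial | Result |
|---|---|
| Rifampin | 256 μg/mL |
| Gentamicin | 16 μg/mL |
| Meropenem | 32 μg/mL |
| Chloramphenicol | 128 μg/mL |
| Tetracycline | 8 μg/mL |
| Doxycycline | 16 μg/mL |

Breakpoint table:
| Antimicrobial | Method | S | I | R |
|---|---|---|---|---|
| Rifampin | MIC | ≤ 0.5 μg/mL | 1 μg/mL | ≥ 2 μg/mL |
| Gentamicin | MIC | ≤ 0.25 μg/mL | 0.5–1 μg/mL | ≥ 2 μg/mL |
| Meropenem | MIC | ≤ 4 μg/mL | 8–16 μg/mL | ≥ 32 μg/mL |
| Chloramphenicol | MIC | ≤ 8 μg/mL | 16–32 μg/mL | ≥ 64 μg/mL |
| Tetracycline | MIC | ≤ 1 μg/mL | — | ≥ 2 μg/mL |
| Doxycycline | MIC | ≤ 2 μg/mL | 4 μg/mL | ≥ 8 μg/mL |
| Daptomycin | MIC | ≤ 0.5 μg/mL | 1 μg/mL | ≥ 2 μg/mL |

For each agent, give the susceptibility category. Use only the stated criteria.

R, R, R, R, R, R

Rifampin: 256 μg/mL is ≥ 2 μg/mL → R
Gentamicin 16 μg/mL: ≥ 2 μg/mL ⇒ resistant
Meropenem (32 μg/mL) ≥ 32 μg/mL → R
Chloramphenicol (128 μg/mL) ≥ 64 μg/mL ⇒ resistant
Tetracycline 8 μg/mL: ≥ 2 μg/mL — Resistant
Doxycycline (16 μg/mL) ≥ 8 μg/mL ⇒ Resistant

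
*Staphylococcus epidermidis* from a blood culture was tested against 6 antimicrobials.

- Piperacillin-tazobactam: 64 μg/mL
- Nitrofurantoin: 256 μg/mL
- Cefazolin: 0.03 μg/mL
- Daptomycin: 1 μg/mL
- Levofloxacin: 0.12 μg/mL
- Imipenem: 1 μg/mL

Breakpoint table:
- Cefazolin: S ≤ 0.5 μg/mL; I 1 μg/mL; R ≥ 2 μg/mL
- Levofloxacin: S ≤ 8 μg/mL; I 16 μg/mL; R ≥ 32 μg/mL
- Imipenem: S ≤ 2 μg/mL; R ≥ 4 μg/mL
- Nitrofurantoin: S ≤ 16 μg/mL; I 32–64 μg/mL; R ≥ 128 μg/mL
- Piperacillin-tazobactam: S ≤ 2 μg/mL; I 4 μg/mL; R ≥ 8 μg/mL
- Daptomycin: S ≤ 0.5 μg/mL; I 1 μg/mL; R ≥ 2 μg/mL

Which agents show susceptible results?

cefazolin, levofloxacin, imipenem

Piperacillin-tazobactam 64 μg/mL: ≥ 8 μg/mL ⇒ R
Nitrofurantoin: 256 μg/mL is ≥ 128 μg/mL — R
Cefazolin 0.03 μg/mL: ≤ 0.5 μg/mL → S
Daptomycin (1 μg/mL) = 1 μg/mL — intermediate
Levofloxacin 0.12 μg/mL: ≤ 8 μg/mL — S
Imipenem (1 μg/mL) ≤ 2 μg/mL → susceptible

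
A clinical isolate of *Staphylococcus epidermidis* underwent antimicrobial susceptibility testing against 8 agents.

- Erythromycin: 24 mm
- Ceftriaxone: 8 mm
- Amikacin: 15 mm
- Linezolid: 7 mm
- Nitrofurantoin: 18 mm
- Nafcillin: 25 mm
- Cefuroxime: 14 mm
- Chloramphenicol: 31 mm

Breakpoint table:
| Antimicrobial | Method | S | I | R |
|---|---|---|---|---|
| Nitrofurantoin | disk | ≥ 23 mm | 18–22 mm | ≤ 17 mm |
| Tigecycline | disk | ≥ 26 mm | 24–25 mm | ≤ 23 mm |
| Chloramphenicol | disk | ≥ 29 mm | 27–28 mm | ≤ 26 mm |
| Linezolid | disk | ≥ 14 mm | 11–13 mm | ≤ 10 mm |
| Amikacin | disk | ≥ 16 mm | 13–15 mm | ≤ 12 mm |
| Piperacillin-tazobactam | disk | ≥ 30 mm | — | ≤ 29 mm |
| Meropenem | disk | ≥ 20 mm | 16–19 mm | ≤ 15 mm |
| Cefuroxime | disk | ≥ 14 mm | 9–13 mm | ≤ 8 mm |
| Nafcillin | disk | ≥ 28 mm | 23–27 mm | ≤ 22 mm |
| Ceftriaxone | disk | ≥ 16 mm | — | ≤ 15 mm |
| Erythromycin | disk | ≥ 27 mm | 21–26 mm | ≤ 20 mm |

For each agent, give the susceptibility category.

I, R, I, R, I, I, S, S

Erythromycin: 24 mm is in 21–26 mm — I
Ceftriaxone: 8 mm is ≤ 15 mm — resistant
Amikacin 15 mm: in 13–15 mm — I
Linezolid (7 mm) ≤ 10 mm ⇒ Resistant
Nitrofurantoin: 18 mm is in 18–22 mm → I
Nafcillin: 25 mm is in 23–27 mm → I
Cefuroxime (14 mm) ≥ 14 mm → S
Chloramphenicol 31 mm: ≥ 29 mm → Susceptible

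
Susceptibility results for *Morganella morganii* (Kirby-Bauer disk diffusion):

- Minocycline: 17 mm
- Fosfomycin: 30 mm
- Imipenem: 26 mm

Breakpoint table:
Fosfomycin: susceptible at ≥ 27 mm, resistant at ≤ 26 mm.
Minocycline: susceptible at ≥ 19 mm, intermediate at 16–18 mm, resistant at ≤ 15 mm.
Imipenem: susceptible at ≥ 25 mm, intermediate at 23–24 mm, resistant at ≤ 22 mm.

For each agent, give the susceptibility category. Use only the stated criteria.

Minocycline: 17 mm is in 16–18 mm → intermediate
Fosfomycin (30 mm) ≥ 27 mm — susceptible
Imipenem (26 mm) ≥ 25 mm — S

I, S, S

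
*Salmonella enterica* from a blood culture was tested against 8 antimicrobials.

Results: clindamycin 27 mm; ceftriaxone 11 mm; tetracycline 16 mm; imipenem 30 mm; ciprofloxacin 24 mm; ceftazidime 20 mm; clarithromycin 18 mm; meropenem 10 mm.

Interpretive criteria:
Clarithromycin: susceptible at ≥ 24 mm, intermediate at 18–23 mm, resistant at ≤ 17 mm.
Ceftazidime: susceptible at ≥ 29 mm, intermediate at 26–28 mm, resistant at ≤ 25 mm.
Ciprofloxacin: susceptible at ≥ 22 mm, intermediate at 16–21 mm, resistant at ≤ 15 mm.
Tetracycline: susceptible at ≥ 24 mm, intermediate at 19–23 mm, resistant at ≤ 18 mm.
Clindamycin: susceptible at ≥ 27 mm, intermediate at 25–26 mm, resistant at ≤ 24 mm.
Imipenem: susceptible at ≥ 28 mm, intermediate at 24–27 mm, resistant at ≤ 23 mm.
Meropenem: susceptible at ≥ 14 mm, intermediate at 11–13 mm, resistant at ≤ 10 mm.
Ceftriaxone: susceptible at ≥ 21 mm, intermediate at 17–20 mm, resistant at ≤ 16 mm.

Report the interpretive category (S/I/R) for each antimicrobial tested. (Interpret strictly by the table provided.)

S, R, R, S, S, R, I, R

Clindamycin 27 mm: ≥ 27 mm — Susceptible
Ceftriaxone (11 mm) ≤ 16 mm ⇒ resistant
Tetracycline (16 mm) ≤ 18 mm ⇒ R
Imipenem (30 mm) ≥ 28 mm ⇒ Susceptible
Ciprofloxacin 24 mm: ≥ 22 mm → S
Ceftazidime: 20 mm is ≤ 25 mm → R
Clarithromycin (18 mm) in 18–23 mm → Intermediate
Meropenem (10 mm) ≤ 10 mm — Resistant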